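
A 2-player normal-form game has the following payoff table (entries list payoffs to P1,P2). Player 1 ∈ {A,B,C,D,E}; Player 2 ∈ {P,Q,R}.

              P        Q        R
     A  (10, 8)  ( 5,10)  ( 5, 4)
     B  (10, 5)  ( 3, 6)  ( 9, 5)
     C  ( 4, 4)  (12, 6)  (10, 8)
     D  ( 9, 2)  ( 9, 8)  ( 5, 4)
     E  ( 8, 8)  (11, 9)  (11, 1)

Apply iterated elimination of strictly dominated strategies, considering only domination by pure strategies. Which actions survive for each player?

Remaining: P1:{C,E} P2:{Q,R}

P2 drop P (Q beats it: A:10>8 B:6>5 C:6>4 D:8>2 E:9>8)
P1 drop A (C beats it: Q:12>5 R:10>5)
P1 drop B (C beats it: Q:12>3 R:10>9)
P1 drop D (C beats it: Q:12>9 R:10>5)
P1→{C,E} P2→{Q,R}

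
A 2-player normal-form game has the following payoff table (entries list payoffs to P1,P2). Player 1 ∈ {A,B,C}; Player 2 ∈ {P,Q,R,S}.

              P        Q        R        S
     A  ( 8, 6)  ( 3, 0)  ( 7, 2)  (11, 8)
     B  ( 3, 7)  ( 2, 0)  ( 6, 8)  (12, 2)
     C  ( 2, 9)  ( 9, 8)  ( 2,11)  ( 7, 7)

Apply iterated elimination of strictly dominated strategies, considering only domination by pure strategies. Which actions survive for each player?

P2 drop Q (P beats it: A:6>0 B:7>0 C:9>8)
P1 drop C (A beats it: P:8>2 R:7>2 S:11>7)
P1→{A,B} P2→{P,R,S}

Survivors P1:{A,B} P2:{P,R,S}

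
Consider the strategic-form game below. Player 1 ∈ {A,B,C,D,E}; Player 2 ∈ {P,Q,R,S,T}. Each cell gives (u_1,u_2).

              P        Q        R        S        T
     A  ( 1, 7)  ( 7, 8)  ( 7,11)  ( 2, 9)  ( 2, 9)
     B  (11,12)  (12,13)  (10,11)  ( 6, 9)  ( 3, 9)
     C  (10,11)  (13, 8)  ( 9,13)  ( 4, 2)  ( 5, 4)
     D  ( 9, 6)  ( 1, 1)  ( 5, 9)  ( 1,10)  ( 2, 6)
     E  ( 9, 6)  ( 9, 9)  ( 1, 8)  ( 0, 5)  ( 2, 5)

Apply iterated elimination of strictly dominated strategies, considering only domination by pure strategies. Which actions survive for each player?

Survivors P1:{B,C} P2:{P,Q,R}

P1 drop A (B beats it: P:11>1 Q:12>7 R:10>7 S:6>2 T:3>2)
P1 drop D (B beats it: P:11>9 Q:12>1 R:10>5 S:6>1 T:3>2)
P1 drop E (B beats it: P:11>9 Q:12>9 R:10>1 S:6>0 T:3>2)
P2 drop S (P beats it: B:12>9 C:11>2)
P2 drop T (P beats it: B:12>9 C:11>4)
P1→{B,C} P2→{P,Q,R}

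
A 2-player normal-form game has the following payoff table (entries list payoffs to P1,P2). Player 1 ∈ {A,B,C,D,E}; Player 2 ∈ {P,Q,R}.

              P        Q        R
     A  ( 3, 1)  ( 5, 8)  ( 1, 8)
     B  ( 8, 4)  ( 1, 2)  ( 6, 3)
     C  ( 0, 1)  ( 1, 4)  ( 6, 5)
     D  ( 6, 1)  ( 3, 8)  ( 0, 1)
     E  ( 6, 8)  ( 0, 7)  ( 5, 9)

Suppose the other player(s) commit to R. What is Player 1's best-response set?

argmax u_1 = {B,C}

u_1(A vs R) = 1
u_1(B vs R) = 6
u_1(C vs R) = 6
u_1(D vs R) = 0
u_1(E vs R) = 5
max payoff 6 at {B,C}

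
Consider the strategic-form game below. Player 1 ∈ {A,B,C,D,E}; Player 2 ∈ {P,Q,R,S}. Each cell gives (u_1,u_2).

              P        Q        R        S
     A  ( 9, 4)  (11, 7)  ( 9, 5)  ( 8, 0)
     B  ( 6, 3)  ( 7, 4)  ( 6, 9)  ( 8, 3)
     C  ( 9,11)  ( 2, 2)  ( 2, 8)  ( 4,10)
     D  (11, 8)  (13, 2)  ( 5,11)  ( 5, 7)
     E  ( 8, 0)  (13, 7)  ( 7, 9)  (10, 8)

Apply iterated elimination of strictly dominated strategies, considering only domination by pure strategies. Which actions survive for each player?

P1 drop B (E beats it: P:8>6 Q:13>7 R:7>6 S:10>8)
P1 drop C (D beats it: P:11>9 Q:13>2 R:5>2 S:5>4)
P2 drop P (R beats it: A:5>4 D:11>8 E:9>0)
P2 drop S (R beats it: A:5>0 D:11>7 E:9>8)
P1→{A,D,E} P2→{Q,R}

IESDS → P1:{A,D,E} P2:{Q,R}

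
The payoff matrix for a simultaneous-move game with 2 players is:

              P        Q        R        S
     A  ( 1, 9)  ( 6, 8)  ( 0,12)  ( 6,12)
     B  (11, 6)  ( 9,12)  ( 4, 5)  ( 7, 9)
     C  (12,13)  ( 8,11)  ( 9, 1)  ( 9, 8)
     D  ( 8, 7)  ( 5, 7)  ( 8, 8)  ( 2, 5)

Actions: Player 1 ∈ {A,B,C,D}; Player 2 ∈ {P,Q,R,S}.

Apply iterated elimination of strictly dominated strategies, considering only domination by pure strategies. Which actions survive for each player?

Remaining: P1:{B,C} P2:{P,Q}

P1 drop A (B beats it: P:11>1 Q:9>6 R:4>0 S:7>6)
P1 drop D (C beats it: P:12>8 Q:8>5 R:9>8 S:9>2)
P2 drop R (P beats it: B:6>5 C:13>1)
P2 drop S (Q beats it: B:12>9 C:11>8)
P1→{B,C} P2→{P,Q}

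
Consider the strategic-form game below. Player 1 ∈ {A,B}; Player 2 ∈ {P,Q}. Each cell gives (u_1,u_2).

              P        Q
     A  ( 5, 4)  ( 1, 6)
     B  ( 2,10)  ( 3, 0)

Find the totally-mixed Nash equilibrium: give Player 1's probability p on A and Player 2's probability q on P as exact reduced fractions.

P1 indiff ⇒ q·5+(1-q)·1 = q·2+(1-q)·3 ⇒ q(3) = (1-q)(2) ⇒ q = 2/5
P2 indiff ⇒ p·4+(1-p)·10 = p·6+(1-p)·0 ⇒ p(-2) = (1-p)(-10) ⇒ p = 5/6

P1 mixes 5/6 on A; P2 mixes 2/5 on P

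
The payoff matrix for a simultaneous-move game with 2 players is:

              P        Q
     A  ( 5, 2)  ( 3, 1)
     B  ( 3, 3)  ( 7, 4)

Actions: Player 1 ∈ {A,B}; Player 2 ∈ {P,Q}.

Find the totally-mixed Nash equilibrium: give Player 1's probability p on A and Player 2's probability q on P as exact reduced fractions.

(p,q) = (1/2, 2/3)

P1 indiff ⇒ q·5+(1-q)·3 = q·3+(1-q)·7 ⇒ q(2) = (1-q)(4) ⇒ q = 2/3
P2 indiff ⇒ p·2+(1-p)·3 = p·1+(1-p)·4 ⇒ p(1) = (1-p)(1) ⇒ p = 1/2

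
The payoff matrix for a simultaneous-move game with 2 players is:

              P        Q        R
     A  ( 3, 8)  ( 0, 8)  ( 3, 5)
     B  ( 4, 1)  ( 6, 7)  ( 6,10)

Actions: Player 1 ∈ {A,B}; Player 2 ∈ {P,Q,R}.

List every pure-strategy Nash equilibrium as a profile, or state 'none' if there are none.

(A,P): not NE [P1→B gives 4>3]
(A,Q): not NE [P1→B gives 6>0]
(A,R): not NE [P1→B gives 6>3; P2→Q gives 8>5]
(B,P): not NE [P2→R gives 10>1]
(B,Q): not NE [P2→R gives 10>7]
(B,R): NE

PSNE = {(B,R)}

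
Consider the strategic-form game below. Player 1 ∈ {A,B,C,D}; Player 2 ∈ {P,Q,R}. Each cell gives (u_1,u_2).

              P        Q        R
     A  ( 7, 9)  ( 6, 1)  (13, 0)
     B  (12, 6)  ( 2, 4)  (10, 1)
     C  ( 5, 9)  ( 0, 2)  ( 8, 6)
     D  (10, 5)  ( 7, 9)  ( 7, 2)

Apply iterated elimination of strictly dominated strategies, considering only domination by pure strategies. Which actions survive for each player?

P1 drop C (A beats it: P:7>5 Q:6>0 R:13>8)
P2 drop R (P beats it: A:9>0 B:6>1 D:5>2)
P1 drop A (D beats it: P:10>7 Q:7>6)
P1→{B,D} P2→{P,Q}

Remaining: P1:{B,D} P2:{P,Q}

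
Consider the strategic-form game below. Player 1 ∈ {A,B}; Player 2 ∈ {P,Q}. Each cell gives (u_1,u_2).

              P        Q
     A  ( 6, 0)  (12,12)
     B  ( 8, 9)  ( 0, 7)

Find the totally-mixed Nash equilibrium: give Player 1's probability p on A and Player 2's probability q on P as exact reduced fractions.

P1 indiff ⇒ q·6+(1-q)·12 = q·8+(1-q)·0 ⇒ q(-2) = (1-q)(-12) ⇒ q = 6/7
P2 indiff ⇒ p·0+(1-p)·9 = p·12+(1-p)·7 ⇒ p(-12) = (1-p)(-2) ⇒ p = 1/7

(p,q) = (1/7, 6/7)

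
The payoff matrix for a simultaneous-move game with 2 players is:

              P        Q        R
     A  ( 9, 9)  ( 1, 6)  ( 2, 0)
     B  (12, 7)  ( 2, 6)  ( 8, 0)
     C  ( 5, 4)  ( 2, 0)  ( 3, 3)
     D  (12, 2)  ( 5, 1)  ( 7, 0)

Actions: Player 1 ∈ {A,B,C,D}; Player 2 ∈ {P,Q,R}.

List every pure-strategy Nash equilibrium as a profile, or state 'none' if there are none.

(A,P): not NE [P1→D gives 12>9]
(A,Q): not NE [P1→D gives 5>1; P2→P gives 9>6]
(A,R): not NE [P1→B gives 8>2; P2→P gives 9>0]
(B,P): NE
(B,Q): not NE [P1→D gives 5>2; P2→P gives 7>6]
(B,R): not NE [P2→P gives 7>0]
(C,P): not NE [P1→D gives 12>5]
(C,Q): not NE [P1→D gives 5>2; P2→P gives 4>0]
(C,R): not NE [P1→B gives 8>3; P2→P gives 4>3]
(D,P): NE
(D,Q): not NE [P2→P gives 2>1]
(D,R): not NE [P1→B gives 8>7; P2→P gives 2>0]

NE set: (B,P), (D,P)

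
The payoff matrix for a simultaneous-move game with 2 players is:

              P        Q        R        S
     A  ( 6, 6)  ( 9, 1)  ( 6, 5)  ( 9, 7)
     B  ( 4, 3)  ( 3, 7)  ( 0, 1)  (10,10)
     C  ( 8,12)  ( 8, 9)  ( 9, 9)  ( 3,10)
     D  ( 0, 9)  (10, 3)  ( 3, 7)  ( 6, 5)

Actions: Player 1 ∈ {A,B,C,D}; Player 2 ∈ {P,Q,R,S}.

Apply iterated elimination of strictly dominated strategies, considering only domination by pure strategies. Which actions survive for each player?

Remaining: P1:{A,B,C} P2:{P,S}

P2 drop Q (S beats it: A:7>1 B:10>7 C:10>9 D:5>3)
P1 drop D (A beats it: P:6>0 R:6>3 S:9>6)
P2 drop R (P beats it: A:6>5 B:3>1 C:12>9)
P1→{A,B,C} P2→{P,S}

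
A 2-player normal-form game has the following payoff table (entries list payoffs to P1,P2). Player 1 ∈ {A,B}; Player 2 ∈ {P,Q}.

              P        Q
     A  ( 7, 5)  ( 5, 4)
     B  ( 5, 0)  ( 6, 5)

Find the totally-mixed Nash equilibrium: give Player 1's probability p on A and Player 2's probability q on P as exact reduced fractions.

P1 indiff ⇒ q·7+(1-q)·5 = q·5+(1-q)·6 ⇒ q(2) = (1-q)(1) ⇒ q = 1/3
P2 indiff ⇒ p·5+(1-p)·0 = p·4+(1-p)·5 ⇒ p(1) = (1-p)(5) ⇒ p = 5/6

p=5/6, q=1/3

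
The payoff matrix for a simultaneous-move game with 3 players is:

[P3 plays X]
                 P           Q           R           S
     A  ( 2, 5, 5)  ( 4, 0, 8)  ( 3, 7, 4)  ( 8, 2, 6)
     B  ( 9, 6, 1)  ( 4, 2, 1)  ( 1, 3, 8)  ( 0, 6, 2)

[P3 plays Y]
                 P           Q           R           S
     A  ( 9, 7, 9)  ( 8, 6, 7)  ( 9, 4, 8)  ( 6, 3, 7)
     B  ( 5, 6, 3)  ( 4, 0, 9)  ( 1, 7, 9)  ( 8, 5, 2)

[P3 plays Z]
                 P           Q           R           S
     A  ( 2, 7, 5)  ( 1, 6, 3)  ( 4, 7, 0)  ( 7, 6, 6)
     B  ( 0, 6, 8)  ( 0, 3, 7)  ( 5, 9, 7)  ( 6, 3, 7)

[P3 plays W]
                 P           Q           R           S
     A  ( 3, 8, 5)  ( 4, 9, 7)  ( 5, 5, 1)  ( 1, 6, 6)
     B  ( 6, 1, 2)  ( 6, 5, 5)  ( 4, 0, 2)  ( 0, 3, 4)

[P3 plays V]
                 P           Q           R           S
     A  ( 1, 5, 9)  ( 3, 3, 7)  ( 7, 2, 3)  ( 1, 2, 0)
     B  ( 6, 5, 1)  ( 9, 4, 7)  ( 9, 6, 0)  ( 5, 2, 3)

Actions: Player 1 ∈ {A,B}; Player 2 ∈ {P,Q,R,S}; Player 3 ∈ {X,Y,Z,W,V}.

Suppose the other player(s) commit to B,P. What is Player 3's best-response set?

P3 best: {Z}

u_3(X vs B,P) = 1
u_3(Y vs B,P) = 3
u_3(Z vs B,P) = 8
u_3(W vs B,P) = 2
u_3(V vs B,P) = 1
max payoff 8 at {Z}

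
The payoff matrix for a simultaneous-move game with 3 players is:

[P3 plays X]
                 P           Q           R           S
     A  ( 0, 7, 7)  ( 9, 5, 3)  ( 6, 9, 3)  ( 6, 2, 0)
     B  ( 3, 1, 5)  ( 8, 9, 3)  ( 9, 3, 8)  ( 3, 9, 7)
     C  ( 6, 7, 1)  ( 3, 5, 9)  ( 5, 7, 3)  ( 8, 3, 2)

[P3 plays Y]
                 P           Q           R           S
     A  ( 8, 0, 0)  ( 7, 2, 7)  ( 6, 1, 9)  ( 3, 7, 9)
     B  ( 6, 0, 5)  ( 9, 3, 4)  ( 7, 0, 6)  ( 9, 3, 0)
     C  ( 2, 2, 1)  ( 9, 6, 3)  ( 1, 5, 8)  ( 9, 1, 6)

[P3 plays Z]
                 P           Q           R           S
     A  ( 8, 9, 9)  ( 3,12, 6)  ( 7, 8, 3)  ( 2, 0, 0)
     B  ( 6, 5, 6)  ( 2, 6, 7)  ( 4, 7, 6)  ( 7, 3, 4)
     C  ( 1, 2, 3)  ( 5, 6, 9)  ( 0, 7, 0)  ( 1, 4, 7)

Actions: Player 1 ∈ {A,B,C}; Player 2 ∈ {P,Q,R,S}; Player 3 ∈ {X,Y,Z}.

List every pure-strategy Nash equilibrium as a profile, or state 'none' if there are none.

(A,P,X): not NE [P1→C gives 6>0; P2→R gives 9>7; P3→Z gives 9>7]
(A,P,Y): not NE [P2→S gives 7>0; P3→Z gives 9>0]
(A,P,Z): not NE [P2→Q gives 12>9]
(A,Q,X): not NE [P2→R gives 9>5; P3→Y gives 7>3]
(A,Q,Y): not NE [P1→C gives 9>7; P2→S gives 7>2]
(A,Q,Z): not NE [P1→C gives 5>3; P3→Y gives 7>6]
(A,R,X): not NE [P1→B gives 9>6; P3→Y gives 9>3]
(A,R,Y): not NE [P1→B gives 7>6; P2→S gives 7>1]
(A,R,Z): not NE [P2→Q gives 12>8; P3→Y gives 9>3]
(A,S,X): not NE [P1→C gives 8>6; P2→R gives 9>2; P3→Y gives 9>0]
(A,S,Y): not NE [P1→C gives 9>3]
(A,S,Z): not NE [P1→B gives 7>2; P2→Q gives 12>0; P3→Y gives 9>0]
(B,P,X): not NE [P1→C gives 6>3; P2→S gives 9>1; P3→Z gives 6>5]
(B,P,Y): not NE [P1→A gives 8>6; P2→S gives 3>0; P3→Z gives 6>5]
(B,P,Z): not NE [P1→A gives 8>6; P2→R gives 7>5]
(B,Q,X): not NE [P1→A gives 9>8; P3→Z gives 7>3]
(B,Q,Y): not NE [P3→Z gives 7>4]
(B,Q,Z): not NE [P1→C gives 5>2; P2→R gives 7>6]
(B,R,X): not NE [P2→S gives 9>3]
(B,R,Y): not NE [P2→S gives 3>0; P3→X gives 8>6]
(B,R,Z): not NE [P1→A gives 7>4; P3→X gives 8>6]
(B,S,X): not NE [P1→C gives 8>3]
(B,S,Y): not NE [P3→X gives 7>0]
(B,S,Z): not NE [P2→R gives 7>3; P3→X gives 7>4]
(C,P,X): not NE [P3→Z gives 3>1]
(C,P,Y): not NE [P1→A gives 8>2; P2→Q gives 6>2; P3→Z gives 3>1]
(C,P,Z): not NE [P1→A gives 8>1; P2→R gives 7>2]
(C,Q,X): not NE [P1→A gives 9>3; P2→R gives 7>5]
(C,Q,Y): not NE [P3→Z gives 9>3]
(C,Q,Z): not NE [P2→R gives 7>6]
(C,R,X): not NE [P1→B gives 9>5; P3→Y gives 8>3]
(C,R,Y): not NE [P1→B gives 7>1; P2→Q gives 6>5]
(C,R,Z): not NE [P1→A gives 7>0; P3→Y gives 8>0]
(C,S,X): not NE [P2→R gives 7>3; P3→Z gives 7>2]
(C,S,Y): not NE [P2→Q gives 6>1; P3→Z gives 7>6]
(C,S,Z): not NE [P1→B gives 7>1; P2→R gives 7>4]

Equilibria: none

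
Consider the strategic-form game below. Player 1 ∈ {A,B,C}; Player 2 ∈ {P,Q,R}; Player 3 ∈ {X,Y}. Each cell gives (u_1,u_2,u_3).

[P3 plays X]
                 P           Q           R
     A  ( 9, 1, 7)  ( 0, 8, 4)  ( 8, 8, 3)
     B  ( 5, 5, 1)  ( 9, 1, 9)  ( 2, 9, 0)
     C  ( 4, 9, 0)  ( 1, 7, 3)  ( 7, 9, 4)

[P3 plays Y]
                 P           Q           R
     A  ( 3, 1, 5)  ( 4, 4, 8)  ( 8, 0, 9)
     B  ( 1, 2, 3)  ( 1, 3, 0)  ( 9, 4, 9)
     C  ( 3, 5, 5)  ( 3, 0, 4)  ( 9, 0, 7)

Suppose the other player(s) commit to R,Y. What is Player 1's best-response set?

P1 best: {B,C}

u_1(A vs R,Y) = 8
u_1(B vs R,Y) = 9
u_1(C vs R,Y) = 9
max payoff 9 at {B,C}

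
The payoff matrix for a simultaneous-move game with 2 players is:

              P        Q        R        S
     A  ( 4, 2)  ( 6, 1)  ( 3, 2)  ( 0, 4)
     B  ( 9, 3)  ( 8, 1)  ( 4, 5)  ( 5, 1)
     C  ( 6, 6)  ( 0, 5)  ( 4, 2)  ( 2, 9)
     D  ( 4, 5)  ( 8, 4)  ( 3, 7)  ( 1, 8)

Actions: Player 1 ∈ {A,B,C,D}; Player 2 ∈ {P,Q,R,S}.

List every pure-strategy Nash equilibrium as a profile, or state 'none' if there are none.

NE set: (B,R)

(A,P): not NE [P1→B gives 9>4; P2→S gives 4>2]
(A,Q): not NE [P1→D gives 8>6; P2→S gives 4>1]
(A,R): not NE [P1→C gives 4>3; P2→S gives 4>2]
(A,S): not NE [P1→B gives 5>0]
(B,P): not NE [P2→R gives 5>3]
(B,Q): not NE [P2→R gives 5>1]
(B,R): NE
(B,S): not NE [P2→R gives 5>1]
(C,P): not NE [P1→B gives 9>6; P2→S gives 9>6]
(C,Q): not NE [P1→D gives 8>0; P2→S gives 9>5]
(C,R): not NE [P2→S gives 9>2]
(C,S): not NE [P1→B gives 5>2]
(D,P): not NE [P1→B gives 9>4; P2→S gives 8>5]
(D,Q): not NE [P2→S gives 8>4]
(D,R): not NE [P1→C gives 4>3; P2→S gives 8>7]
(D,S): not NE [P1→B gives 5>1]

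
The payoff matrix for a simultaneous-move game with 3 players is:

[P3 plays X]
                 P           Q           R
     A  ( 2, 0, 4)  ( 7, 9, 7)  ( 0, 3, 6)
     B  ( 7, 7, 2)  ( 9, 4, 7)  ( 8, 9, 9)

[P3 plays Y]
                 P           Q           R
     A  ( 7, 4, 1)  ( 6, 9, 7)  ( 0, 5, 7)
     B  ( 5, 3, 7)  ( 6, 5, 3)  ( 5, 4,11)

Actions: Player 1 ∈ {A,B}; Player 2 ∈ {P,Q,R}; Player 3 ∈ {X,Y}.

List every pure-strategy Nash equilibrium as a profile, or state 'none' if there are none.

(A,P,X): not NE [P1→B gives 7>2; P2→Q gives 9>0]
(A,P,Y): not NE [P2→Q gives 9>4; P3→X gives 4>1]
(A,Q,X): not NE [P1→B gives 9>7]
(A,Q,Y): NE
(A,R,X): not NE [P1→B gives 8>0; P2→Q gives 9>3; P3→Y gives 7>6]
(A,R,Y): not NE [P1→B gives 5>0; P2→Q gives 9>5]
(B,P,X): not NE [P2→R gives 9>7; P3→Y gives 7>2]
(B,P,Y): not NE [P1→A gives 7>5; P2→Q gives 5>3]
(B,Q,X): not NE [P2→R gives 9>4]
(B,Q,Y): not NE [P3→X gives 7>3]
(B,R,X): not NE [P3→Y gives 11>9]
(B,R,Y): not NE [P2→Q gives 5>4]

PSNE = {(A,Q,Y)}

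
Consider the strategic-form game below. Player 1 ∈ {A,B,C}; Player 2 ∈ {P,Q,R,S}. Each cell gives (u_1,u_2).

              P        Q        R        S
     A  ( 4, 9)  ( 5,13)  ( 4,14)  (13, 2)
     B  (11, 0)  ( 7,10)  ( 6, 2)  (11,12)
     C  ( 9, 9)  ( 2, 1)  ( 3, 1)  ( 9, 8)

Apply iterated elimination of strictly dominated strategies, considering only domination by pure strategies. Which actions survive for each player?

Survivors P1:{A,B} P2:{Q,R,S}

P1 drop C (B beats it: P:11>9 Q:7>2 R:6>3 S:11>9)
P2 drop P (Q beats it: A:13>9 B:10>0)
P1→{A,B} P2→{Q,R,S}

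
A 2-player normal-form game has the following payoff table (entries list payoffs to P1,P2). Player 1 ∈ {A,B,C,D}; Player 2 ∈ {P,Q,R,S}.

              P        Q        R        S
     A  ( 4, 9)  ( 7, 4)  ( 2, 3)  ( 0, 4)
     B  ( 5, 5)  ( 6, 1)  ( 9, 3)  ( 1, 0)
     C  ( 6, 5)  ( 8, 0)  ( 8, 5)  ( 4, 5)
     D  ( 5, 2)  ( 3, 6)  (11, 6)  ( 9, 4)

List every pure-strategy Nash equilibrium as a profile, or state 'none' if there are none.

Nash profiles: (C,P), (D,R)

(A,P): not NE [P1→C gives 6>4]
(A,Q): not NE [P1→C gives 8>7; P2→P gives 9>4]
(A,R): not NE [P1→D gives 11>2; P2→P gives 9>3]
(A,S): not NE [P1→D gives 9>0; P2→P gives 9>4]
(B,P): not NE [P1→C gives 6>5]
(B,Q): not NE [P1→C gives 8>6; P2→P gives 5>1]
(B,R): not NE [P1→D gives 11>9; P2→P gives 5>3]
(B,S): not NE [P1→D gives 9>1; P2→P gives 5>0]
(C,P): NE
(C,Q): not NE [P2→S gives 5>0]
(C,R): not NE [P1→D gives 11>8]
(C,S): not NE [P1→D gives 9>4]
(D,P): not NE [P1→C gives 6>5; P2→R gives 6>2]
(D,Q): not NE [P1→C gives 8>3]
(D,R): NE
(D,S): not NE [P2→R gives 6>4]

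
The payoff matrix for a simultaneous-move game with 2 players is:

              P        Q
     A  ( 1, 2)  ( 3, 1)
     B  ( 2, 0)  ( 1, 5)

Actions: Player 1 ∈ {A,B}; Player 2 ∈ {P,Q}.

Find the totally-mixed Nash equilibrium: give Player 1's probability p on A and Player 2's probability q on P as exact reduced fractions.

P1 indiff ⇒ q·1+(1-q)·3 = q·2+(1-q)·1 ⇒ q(-1) = (1-q)(-2) ⇒ q = 2/3
P2 indiff ⇒ p·2+(1-p)·0 = p·1+(1-p)·5 ⇒ p(1) = (1-p)(5) ⇒ p = 5/6

P1 mixes 5/6 on A; P2 mixes 2/3 on P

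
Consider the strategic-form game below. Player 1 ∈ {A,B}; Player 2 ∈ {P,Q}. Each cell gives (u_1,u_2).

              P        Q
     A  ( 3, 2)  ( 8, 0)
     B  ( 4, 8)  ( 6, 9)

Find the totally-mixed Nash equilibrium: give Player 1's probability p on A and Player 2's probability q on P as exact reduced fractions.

P1 indiff ⇒ q·3+(1-q)·8 = q·4+(1-q)·6 ⇒ q(-1) = (1-q)(-2) ⇒ q = 2/3
P2 indiff ⇒ p·2+(1-p)·8 = p·0+(1-p)·9 ⇒ p(2) = (1-p)(1) ⇒ p = 1/3

(p,q) = (1/3, 2/3)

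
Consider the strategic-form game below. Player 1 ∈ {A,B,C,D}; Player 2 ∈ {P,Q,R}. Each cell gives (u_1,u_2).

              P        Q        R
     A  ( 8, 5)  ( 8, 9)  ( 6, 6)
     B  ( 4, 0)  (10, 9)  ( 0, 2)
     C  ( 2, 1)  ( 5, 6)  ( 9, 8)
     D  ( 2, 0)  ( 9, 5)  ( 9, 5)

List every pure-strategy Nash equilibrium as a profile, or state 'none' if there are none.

PSNE = {(B,Q), (C,R), (D,R)}

(A,P): not NE [P2→Q gives 9>5]
(A,Q): not NE [P1→B gives 10>8]
(A,R): not NE [P1→D gives 9>6; P2→Q gives 9>6]
(B,P): not NE [P1→A gives 8>4; P2→Q gives 9>0]
(B,Q): NE
(B,R): not NE [P1→D gives 9>0; P2→Q gives 9>2]
(C,P): not NE [P1→A gives 8>2; P2→R gives 8>1]
(C,Q): not NE [P1→B gives 10>5; P2→R gives 8>6]
(C,R): NE
(D,P): not NE [P1→A gives 8>2; P2→R gives 5>0]
(D,Q): not NE [P1→B gives 10>9]
(D,R): NE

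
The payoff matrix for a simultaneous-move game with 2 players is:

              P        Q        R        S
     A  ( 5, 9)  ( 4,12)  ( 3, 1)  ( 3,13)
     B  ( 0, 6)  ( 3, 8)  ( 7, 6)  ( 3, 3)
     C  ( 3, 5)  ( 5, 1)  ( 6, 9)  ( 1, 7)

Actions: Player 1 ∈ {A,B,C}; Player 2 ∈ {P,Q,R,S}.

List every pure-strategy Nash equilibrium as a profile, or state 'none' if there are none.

NE set: (A,S)

(A,P): not NE [P2→S gives 13>9]
(A,Q): not NE [P1→C gives 5>4; P2→S gives 13>12]
(A,R): not NE [P1→B gives 7>3; P2→S gives 13>1]
(A,S): NE
(B,P): not NE [P1→A gives 5>0; P2→Q gives 8>6]
(B,Q): not NE [P1→C gives 5>3]
(B,R): not NE [P2→Q gives 8>6]
(B,S): not NE [P2→Q gives 8>3]
(C,P): not NE [P1→A gives 5>3; P2→R gives 9>5]
(C,Q): not NE [P2→R gives 9>1]
(C,R): not NE [P1→B gives 7>6]
(C,S): not NE [P1→B gives 3>1; P2→R gives 9>7]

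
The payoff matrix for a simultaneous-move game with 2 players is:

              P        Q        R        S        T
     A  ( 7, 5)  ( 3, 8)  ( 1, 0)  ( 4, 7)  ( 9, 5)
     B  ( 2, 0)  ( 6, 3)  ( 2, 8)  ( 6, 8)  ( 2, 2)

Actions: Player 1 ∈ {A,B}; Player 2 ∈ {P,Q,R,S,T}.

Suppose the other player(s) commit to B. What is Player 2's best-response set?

u_2(P vs B) = 0
u_2(Q vs B) = 3
u_2(R vs B) = 8
u_2(S vs B) = 8
u_2(T vs B) = 2
max payoff 8 at {R,S}

P2 best: {R,S}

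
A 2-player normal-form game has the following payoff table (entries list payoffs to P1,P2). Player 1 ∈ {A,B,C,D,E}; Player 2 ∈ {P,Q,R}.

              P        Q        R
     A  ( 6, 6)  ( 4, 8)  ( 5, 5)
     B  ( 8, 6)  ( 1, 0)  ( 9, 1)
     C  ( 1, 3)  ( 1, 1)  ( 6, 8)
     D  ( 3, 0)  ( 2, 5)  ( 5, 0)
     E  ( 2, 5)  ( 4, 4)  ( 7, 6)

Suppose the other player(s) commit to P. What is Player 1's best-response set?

u_1(A vs P) = 6
u_1(B vs P) = 8
u_1(C vs P) = 1
u_1(D vs P) = 3
u_1(E vs P) = 2
max payoff 8 at {B}

BR_1 = {B}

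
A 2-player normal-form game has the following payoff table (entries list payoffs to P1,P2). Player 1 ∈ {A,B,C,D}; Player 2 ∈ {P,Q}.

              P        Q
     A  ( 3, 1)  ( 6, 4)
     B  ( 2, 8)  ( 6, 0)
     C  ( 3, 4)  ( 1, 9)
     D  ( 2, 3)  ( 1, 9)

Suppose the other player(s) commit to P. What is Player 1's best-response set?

u_1(A vs P) = 3
u_1(B vs P) = 2
u_1(C vs P) = 3
u_1(D vs P) = 2
max payoff 3 at {A,C}

BR_1 = {A,C}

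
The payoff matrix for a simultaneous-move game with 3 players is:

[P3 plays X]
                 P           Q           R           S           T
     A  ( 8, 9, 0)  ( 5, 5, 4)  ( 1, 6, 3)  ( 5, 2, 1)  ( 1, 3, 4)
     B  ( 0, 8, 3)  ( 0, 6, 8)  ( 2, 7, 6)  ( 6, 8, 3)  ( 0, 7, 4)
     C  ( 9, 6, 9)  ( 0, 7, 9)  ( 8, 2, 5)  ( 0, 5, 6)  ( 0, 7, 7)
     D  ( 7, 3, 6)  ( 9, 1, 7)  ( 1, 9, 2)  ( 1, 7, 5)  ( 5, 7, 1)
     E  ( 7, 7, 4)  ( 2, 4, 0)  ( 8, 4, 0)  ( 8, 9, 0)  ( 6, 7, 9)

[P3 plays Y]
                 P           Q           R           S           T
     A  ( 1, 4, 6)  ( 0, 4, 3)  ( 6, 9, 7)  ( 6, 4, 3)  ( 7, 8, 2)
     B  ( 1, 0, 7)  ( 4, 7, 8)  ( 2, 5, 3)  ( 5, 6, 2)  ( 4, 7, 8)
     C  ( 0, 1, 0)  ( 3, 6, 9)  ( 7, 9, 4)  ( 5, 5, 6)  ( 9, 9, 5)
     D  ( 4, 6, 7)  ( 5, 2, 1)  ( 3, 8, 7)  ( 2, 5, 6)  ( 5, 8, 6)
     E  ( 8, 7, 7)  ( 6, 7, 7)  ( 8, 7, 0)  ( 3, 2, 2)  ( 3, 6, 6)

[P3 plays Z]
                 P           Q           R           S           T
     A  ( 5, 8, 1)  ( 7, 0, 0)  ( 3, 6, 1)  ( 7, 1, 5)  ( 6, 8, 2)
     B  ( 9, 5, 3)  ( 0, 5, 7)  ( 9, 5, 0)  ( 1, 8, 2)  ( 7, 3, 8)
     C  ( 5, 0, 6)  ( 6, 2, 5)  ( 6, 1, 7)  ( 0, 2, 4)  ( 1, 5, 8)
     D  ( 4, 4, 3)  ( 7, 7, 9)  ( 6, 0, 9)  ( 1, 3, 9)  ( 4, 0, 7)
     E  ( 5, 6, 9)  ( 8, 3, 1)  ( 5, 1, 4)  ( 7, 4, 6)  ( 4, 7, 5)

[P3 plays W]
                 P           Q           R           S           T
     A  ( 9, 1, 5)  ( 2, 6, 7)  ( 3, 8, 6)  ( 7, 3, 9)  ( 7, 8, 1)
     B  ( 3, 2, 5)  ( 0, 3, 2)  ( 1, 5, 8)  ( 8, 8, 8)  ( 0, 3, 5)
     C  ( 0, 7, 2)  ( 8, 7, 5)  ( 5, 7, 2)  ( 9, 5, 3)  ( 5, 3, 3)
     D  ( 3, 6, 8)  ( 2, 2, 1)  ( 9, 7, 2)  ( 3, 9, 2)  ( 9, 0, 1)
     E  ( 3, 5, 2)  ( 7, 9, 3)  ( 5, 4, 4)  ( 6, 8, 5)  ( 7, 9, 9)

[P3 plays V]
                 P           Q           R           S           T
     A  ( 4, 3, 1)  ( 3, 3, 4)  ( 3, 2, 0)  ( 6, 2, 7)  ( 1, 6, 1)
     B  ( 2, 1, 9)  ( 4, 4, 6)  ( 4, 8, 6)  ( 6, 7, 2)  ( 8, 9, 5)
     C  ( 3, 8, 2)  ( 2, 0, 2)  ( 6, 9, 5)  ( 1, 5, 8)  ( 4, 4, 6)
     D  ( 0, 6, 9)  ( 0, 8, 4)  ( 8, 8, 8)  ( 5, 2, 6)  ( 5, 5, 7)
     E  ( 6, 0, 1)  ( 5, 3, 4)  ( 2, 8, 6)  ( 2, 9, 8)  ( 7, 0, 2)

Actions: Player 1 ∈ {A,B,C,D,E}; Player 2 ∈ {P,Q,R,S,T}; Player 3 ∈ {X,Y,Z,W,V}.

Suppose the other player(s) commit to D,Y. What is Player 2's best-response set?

P2 best: {R,T}

u_2(P vs D,Y) = 6
u_2(Q vs D,Y) = 2
u_2(R vs D,Y) = 8
u_2(S vs D,Y) = 5
u_2(T vs D,Y) = 8
max payoff 8 at {R,T}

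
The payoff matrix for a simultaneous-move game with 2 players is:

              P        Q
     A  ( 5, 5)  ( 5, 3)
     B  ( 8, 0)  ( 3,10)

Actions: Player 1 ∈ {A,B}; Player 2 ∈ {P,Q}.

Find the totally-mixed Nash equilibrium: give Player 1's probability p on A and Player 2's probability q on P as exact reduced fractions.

P1 mixes 5/6 on A; P2 mixes 2/5 on P

P1 indiff ⇒ q·5+(1-q)·5 = q·8+(1-q)·3 ⇒ q(-3) = (1-q)(-2) ⇒ q = 2/5
P2 indiff ⇒ p·5+(1-p)·0 = p·3+(1-p)·10 ⇒ p(2) = (1-p)(10) ⇒ p = 5/6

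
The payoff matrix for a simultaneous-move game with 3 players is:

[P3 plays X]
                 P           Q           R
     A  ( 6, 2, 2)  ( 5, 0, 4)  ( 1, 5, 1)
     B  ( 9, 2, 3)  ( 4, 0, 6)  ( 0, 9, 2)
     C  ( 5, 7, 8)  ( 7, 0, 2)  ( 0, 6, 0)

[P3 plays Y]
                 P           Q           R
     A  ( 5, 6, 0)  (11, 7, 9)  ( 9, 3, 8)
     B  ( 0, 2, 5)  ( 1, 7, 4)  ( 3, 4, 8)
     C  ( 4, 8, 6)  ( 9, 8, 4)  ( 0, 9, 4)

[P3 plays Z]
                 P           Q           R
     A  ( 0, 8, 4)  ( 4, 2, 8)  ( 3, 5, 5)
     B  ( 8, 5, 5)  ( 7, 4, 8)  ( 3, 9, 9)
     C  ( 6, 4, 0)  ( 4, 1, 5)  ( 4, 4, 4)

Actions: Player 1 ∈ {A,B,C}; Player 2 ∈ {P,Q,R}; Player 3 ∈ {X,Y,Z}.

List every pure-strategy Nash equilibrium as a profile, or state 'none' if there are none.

Nash profiles: (A,Q,Y), (C,R,Z)

(A,P,X): not NE [P1→B gives 9>6; P2→R gives 5>2; P3→Z gives 4>2]
(A,P,Y): not NE [P2→Q gives 7>6; P3→Z gives 4>0]
(A,P,Z): not NE [P1→B gives 8>0]
(A,Q,X): not NE [P1→C gives 7>5; P2→R gives 5>0; P3→Y gives 9>4]
(A,Q,Y): NE
(A,Q,Z): not NE [P1→B gives 7>4; P2→P gives 8>2; P3→Y gives 9>8]
(A,R,X): not NE [P3→Y gives 8>1]
(A,R,Y): not NE [P2→Q gives 7>3]
(A,R,Z): not NE [P1→C gives 4>3; P2→P gives 8>5; P3→Y gives 8>5]
(B,P,X): not NE [P2→R gives 9>2; P3→Z gives 5>3]
(B,P,Y): not NE [P1→A gives 5>0; P2→Q gives 7>2]
(B,P,Z): not NE [P2→R gives 9>5]
(B,Q,X): not NE [P1→C gives 7>4; P2→R gives 9>0; P3→Z gives 8>6]
(B,Q,Y): not NE [P1→A gives 11>1; P3→Z gives 8>4]
(B,Q,Z): not NE [P2→R gives 9>4]
(B,R,X): not NE [P1→A gives 1>0; P3→Z gives 9>2]
(B,R,Y): not NE [P1→A gives 9>3; P2→Q gives 7>4; P3→Z gives 9>8]
(B,R,Z): not NE [P1→C gives 4>3]
(C,P,X): not NE [P1→B gives 9>5]
(C,P,Y): not NE [P1→A gives 5>4; P2→R gives 9>8; P3→X gives 8>6]
(C,P,Z): not NE [P1→B gives 8>6; P3→X gives 8>0]
(C,Q,X): not NE [P2→P gives 7>0; P3→Z gives 5>2]
(C,Q,Y): not NE [P1→A gives 11>9; P2→R gives 9>8; P3→Z gives 5>4]
(C,Q,Z): not NE [P1→B gives 7>4; P2→R gives 4>1]
(C,R,X): not NE [P1→A gives 1>0; P2→P gives 7>6; P3→Z gives 4>0]
(C,R,Y): not NE [P1→A gives 9>0]
(C,R,Z): NE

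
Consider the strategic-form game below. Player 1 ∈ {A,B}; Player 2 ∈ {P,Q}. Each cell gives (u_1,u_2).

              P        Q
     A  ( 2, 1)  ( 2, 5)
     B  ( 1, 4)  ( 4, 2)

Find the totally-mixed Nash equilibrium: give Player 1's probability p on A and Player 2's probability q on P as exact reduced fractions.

P1 indiff ⇒ q·2+(1-q)·2 = q·1+(1-q)·4 ⇒ q(1) = (1-q)(2) ⇒ q = 2/3
P2 indiff ⇒ p·1+(1-p)·4 = p·5+(1-p)·2 ⇒ p(-4) = (1-p)(-2) ⇒ p = 1/3

(p,q) = (1/3, 2/3)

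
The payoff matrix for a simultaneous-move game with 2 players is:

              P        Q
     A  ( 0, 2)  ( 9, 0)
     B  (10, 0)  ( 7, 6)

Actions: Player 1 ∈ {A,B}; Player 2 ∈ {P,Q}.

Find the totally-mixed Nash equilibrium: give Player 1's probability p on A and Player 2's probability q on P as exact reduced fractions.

P1 indiff ⇒ q·0+(1-q)·9 = q·10+(1-q)·7 ⇒ q(-10) = (1-q)(-2) ⇒ q = 1/6
P2 indiff ⇒ p·2+(1-p)·0 = p·0+(1-p)·6 ⇒ p(2) = (1-p)(6) ⇒ p = 3/4

P1 mixes 3/4 on A; P2 mixes 1/6 on P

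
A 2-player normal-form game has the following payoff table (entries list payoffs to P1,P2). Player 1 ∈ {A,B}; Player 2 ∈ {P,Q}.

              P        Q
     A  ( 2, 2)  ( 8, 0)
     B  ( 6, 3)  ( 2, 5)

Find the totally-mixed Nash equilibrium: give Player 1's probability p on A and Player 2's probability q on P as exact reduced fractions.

p=1/2, q=3/5

P1 indiff ⇒ q·2+(1-q)·8 = q·6+(1-q)·2 ⇒ q(-4) = (1-q)(-6) ⇒ q = 3/5
P2 indiff ⇒ p·2+(1-p)·3 = p·0+(1-p)·5 ⇒ p(2) = (1-p)(2) ⇒ p = 1/2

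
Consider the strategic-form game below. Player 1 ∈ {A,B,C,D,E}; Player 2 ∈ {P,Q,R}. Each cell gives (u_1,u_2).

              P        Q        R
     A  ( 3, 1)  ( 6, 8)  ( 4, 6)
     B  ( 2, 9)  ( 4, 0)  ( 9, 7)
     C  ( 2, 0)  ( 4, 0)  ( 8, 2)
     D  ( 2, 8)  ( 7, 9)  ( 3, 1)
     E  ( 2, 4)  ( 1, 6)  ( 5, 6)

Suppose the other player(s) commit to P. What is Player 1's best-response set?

argmax u_1 = {A}

u_1(A vs P) = 3
u_1(B vs P) = 2
u_1(C vs P) = 2
u_1(D vs P) = 2
u_1(E vs P) = 2
max payoff 3 at {A}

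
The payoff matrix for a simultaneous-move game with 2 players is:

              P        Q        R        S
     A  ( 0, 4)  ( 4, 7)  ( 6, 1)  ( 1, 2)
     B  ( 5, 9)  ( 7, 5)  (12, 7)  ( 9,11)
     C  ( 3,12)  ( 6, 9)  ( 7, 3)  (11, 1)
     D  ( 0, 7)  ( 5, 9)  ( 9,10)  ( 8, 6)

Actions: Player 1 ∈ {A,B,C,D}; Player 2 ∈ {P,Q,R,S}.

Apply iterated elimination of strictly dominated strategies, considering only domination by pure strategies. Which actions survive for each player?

Remaining: P1:{B,C} P2:{P,S}

P1 drop A (B beats it: P:5>0 Q:7>4 R:12>6 S:9>1)
P1 drop D (B beats it: P:5>0 Q:7>5 R:12>9 S:9>8)
P2 drop Q (P beats it: B:9>5 C:12>9)
P2 drop R (P beats it: B:9>7 C:12>3)
P1→{B,C} P2→{P,S}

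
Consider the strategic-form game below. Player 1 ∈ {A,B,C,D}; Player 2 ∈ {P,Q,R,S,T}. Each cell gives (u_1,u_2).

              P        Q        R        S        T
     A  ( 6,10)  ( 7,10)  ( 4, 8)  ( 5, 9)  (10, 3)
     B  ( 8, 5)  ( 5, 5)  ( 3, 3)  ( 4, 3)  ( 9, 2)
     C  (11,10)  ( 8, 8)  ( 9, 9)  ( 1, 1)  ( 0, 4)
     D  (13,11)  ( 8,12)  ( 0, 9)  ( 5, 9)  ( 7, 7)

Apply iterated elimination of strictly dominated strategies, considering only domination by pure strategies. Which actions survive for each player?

P2 drop R (P beats it: A:10>8 B:5>3 C:10>9 D:11>9)
P2 drop S (P beats it: A:10>9 B:5>3 C:10>1 D:11>9)
P2 drop T (P beats it: A:10>3 B:5>2 C:10>4 D:11>7)
P1 drop A (C beats it: P:11>6 Q:8>7)
P1 drop B (C beats it: P:11>8 Q:8>5)
P1→{C,D} P2→{P,Q}

Survivors P1:{C,D} P2:{P,Q}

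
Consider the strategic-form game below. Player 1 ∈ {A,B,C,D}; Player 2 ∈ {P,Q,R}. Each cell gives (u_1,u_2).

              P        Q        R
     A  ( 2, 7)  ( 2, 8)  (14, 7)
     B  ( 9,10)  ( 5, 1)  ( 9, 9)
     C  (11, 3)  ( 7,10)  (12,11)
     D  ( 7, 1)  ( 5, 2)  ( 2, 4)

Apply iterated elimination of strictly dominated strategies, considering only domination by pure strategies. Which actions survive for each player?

P1 drop B (C beats it: P:11>9 Q:7>5 R:12>9)
P1 drop D (C beats it: P:11>7 Q:7>5 R:12>2)
P2 drop P (Q beats it: A:8>7 C:10>3)
P1→{A,C} P2→{Q,R}

IESDS → P1:{A,C} P2:{Q,R}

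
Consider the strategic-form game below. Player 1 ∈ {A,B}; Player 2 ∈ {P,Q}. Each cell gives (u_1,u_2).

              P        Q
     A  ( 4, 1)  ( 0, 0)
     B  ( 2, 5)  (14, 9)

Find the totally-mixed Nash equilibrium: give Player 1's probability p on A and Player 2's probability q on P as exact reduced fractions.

(p,q) = (4/5, 7/8)

P1 indiff ⇒ q·4+(1-q)·0 = q·2+(1-q)·14 ⇒ q(2) = (1-q)(14) ⇒ q = 7/8
P2 indiff ⇒ p·1+(1-p)·5 = p·0+(1-p)·9 ⇒ p(1) = (1-p)(4) ⇒ p = 4/5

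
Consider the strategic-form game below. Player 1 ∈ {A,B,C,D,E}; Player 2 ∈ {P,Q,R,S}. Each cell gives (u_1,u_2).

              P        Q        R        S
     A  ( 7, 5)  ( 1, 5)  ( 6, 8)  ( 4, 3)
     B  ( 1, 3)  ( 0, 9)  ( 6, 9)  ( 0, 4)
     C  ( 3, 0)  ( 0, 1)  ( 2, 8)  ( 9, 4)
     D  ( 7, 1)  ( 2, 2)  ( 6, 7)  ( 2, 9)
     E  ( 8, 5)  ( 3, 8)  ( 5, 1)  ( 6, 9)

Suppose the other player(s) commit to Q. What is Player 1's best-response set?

u_1(A vs Q) = 1
u_1(B vs Q) = 0
u_1(C vs Q) = 0
u_1(D vs Q) = 2
u_1(E vs Q) = 3
max payoff 3 at {E}

argmax u_1 = {E}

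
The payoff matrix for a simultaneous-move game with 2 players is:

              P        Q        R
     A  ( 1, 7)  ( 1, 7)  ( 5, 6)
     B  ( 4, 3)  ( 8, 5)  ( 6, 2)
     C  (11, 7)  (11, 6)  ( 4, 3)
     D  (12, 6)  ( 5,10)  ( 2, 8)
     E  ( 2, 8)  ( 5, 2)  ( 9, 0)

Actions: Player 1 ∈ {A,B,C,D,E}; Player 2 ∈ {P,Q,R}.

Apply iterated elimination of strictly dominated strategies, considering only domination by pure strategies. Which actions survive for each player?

IESDS → P1:{C,D} P2:{P,Q}

P1 drop A (B beats it: P:4>1 Q:8>1 R:6>5)
P2 drop R (Q beats it: B:5>2 C:6>3 D:10>8 E:2>0)
P1 drop B (C beats it: P:11>4 Q:11>8)
P1 drop E (C beats it: P:11>2 Q:11>5)
P1→{C,D} P2→{P,Q}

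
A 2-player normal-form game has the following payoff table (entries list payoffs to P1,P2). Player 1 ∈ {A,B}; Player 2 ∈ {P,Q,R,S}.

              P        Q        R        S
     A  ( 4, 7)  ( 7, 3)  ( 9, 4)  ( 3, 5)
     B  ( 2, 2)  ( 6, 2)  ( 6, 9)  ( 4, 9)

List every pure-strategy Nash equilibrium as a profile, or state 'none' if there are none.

(A,P): NE
(A,Q): not NE [P2→P gives 7>3]
(A,R): not NE [P2→P gives 7>4]
(A,S): not NE [P1→B gives 4>3; P2→P gives 7>5]
(B,P): not NE [P1→A gives 4>2; P2→S gives 9>2]
(B,Q): not NE [P1→A gives 7>6; P2→S gives 9>2]
(B,R): not NE [P1→A gives 9>6]
(B,S): NE

Nash profiles: (A,P), (B,S)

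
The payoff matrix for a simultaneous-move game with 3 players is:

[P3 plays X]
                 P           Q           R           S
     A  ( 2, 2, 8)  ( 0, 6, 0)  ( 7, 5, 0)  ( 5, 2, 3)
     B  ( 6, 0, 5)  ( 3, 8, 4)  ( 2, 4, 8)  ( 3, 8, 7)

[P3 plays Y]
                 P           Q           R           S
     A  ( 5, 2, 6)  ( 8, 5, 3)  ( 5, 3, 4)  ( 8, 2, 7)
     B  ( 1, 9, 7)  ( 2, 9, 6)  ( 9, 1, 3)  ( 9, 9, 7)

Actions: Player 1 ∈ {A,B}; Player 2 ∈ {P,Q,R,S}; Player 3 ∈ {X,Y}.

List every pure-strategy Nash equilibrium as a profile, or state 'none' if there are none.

(A,P,X): not NE [P1→B gives 6>2; P2→Q gives 6>2]
(A,P,Y): not NE [P2→Q gives 5>2; P3→X gives 8>6]
(A,Q,X): not NE [P1→B gives 3>0; P3→Y gives 3>0]
(A,Q,Y): NE
(A,R,X): not NE [P2→Q gives 6>5; P3→Y gives 4>0]
(A,R,Y): not NE [P1→B gives 9>5; P2→Q gives 5>3]
(A,S,X): not NE [P2→Q gives 6>2; P3→Y gives 7>3]
(A,S,Y): not NE [P1→B gives 9>8; P2→Q gives 5>2]
(B,P,X): not NE [P2→S gives 8>0; P3→Y gives 7>5]
(B,P,Y): not NE [P1→A gives 5>1]
(B,Q,X): not NE [P3→Y gives 6>4]
(B,Q,Y): not NE [P1→A gives 8>2]
(B,R,X): not NE [P1→A gives 7>2; P2→S gives 8>4]
(B,R,Y): not NE [P2→S gives 9>1; P3→X gives 8>3]
(B,S,X): not NE [P1→A gives 5>3]
(B,S,Y): NE

NE set: (A,Q,Y), (B,S,Y)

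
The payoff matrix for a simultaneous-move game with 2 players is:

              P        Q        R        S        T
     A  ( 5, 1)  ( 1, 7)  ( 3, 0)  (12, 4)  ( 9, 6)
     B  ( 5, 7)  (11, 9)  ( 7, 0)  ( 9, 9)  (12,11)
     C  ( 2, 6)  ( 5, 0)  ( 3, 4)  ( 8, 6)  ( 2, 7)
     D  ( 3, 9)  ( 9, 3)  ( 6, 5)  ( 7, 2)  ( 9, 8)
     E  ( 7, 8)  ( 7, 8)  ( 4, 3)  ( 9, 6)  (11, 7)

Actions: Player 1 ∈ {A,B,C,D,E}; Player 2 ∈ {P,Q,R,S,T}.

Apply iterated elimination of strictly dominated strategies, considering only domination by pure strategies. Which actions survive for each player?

IESDS → P1:{B,E} P2:{P,Q,T}

P1 drop C (B beats it: P:5>2 Q:11>5 R:7>3 S:9>8 T:12>2)
P1 drop D (B beats it: P:5>3 Q:11>9 R:7>6 S:9>7 T:12>9)
P2 drop R (P beats it: A:1>0 B:7>0 E:8>3)
P2 drop S (T beats it: A:6>4 B:11>9 E:7>6)
P1 drop A (E beats it: P:7>5 Q:7>1 T:11>9)
P1→{B,E} P2→{P,Q,T}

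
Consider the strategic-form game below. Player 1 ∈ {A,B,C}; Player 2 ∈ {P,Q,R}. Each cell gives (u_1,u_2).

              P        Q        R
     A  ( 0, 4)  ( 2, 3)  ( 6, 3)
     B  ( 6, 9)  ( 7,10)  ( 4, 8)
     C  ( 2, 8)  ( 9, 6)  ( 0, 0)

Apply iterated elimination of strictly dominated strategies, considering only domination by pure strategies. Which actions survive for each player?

Survivors P1:{B,C} P2:{P,Q}

P2 drop R (P beats it: A:4>3 B:9>8 C:8>0)
P1 drop A (B beats it: P:6>0 Q:7>2)
P1→{B,C} P2→{P,Q}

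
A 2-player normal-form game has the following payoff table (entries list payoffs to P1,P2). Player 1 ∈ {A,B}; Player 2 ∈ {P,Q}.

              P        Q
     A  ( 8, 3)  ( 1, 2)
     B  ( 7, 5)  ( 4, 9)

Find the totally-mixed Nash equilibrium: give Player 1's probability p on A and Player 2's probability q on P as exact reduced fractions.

(p,q) = (4/5, 3/4)

P1 indiff ⇒ q·8+(1-q)·1 = q·7+(1-q)·4 ⇒ q(1) = (1-q)(3) ⇒ q = 3/4
P2 indiff ⇒ p·3+(1-p)·5 = p·2+(1-p)·9 ⇒ p(1) = (1-p)(4) ⇒ p = 4/5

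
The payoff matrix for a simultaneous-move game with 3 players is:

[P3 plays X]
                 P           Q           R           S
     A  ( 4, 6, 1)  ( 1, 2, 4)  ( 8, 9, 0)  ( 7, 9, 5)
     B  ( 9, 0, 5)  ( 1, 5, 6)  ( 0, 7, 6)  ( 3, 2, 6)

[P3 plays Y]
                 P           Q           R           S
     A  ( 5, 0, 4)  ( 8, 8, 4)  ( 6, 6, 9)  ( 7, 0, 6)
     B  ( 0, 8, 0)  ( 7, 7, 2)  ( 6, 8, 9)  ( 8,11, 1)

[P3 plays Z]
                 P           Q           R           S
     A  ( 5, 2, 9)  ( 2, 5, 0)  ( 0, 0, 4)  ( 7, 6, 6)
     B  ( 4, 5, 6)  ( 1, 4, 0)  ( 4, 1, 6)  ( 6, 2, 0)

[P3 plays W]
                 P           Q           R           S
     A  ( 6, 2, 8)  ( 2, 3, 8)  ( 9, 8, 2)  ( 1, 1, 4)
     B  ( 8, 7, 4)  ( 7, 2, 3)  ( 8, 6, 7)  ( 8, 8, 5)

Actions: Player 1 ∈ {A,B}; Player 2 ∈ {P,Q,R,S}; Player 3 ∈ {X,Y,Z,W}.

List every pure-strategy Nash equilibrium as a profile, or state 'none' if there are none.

(A,P,X): not NE [P1→B gives 9>4; P2→S gives 9>6; P3→Z gives 9>1]
(A,P,Y): not NE [P2→Q gives 8>0; P3→Z gives 9>4]
(A,P,Z): not NE [P2→S gives 6>2]
(A,P,W): not NE [P1→B gives 8>6; P2→R gives 8>2; P3→Z gives 9>8]
(A,Q,X): not NE [P2→S gives 9>2; P3→W gives 8>4]
(A,Q,Y): not NE [P3→W gives 8>4]
(A,Q,Z): not NE [P2→S gives 6>5; P3→W gives 8>0]
(A,Q,W): not NE [P1→B gives 7>2; P2→R gives 8>3]
(A,R,X): not NE [P3→Y gives 9>0]
(A,R,Y): not NE [P2→Q gives 8>6]
(A,R,Z): not NE [P1→B gives 4>0; P2→S gives 6>0; P3→Y gives 9>4]
(A,R,W): not NE [P3→Y gives 9>2]
(A,S,X): not NE [P3→Z gives 6>5]
(A,S,Y): not NE [P1→B gives 8>7; P2→Q gives 8>0]
(A,S,Z): NE
(A,S,W): not NE [P1→B gives 8>1; P2→R gives 8>1; P3→Z gives 6>4]
(B,P,X): not NE [P2→R gives 7>0; P3→Z gives 6>5]
(B,P,Y): not NE [P1→A gives 5>0; P2→S gives 11>8; P3→Z gives 6>0]
(B,P,Z): not NE [P1→A gives 5>4]
(B,P,W): not NE [P2→S gives 8>7; P3→Z gives 6>4]
(B,Q,X): not NE [P2→R gives 7>5]
(B,Q,Y): not NE [P1→A gives 8>7; P2→S gives 11>7; P3→X gives 6>2]
(B,Q,Z): not NE [P1→A gives 2>1; P2→P gives 5>4; P3→X gives 6>0]
(B,Q,W): not NE [P2→S gives 8>2; P3→X gives 6>3]
(B,R,X): not NE [P1→A gives 8>0; P3→Y gives 9>6]
(B,R,Y): not NE [P2→S gives 11>8]
(B,R,Z): not NE [P2→P gives 5>1; P3→Y gives 9>6]
(B,R,W): not NE [P1→A gives 9>8; P2→S gives 8>6; P3→Y gives 9>7]
(B,S,X): not NE [P1→A gives 7>3; P2→R gives 7>2]
(B,S,Y): not NE [P3→X gives 6>1]
(B,S,Z): not NE [P1→A gives 7>6; P2→P gives 5>2; P3→X gives 6>0]
(B,S,W): not NE [P3→X gives 6>5]

PSNE = {(A,S,Z)}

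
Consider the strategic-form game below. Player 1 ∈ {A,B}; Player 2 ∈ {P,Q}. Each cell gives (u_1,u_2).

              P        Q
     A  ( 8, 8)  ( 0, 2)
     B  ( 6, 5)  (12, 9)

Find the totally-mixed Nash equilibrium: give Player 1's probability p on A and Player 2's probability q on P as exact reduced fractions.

(p,q) = (2/5, 6/7)

P1 indiff ⇒ q·8+(1-q)·0 = q·6+(1-q)·12 ⇒ q(2) = (1-q)(12) ⇒ q = 6/7
P2 indiff ⇒ p·8+(1-p)·5 = p·2+(1-p)·9 ⇒ p(6) = (1-p)(4) ⇒ p = 2/5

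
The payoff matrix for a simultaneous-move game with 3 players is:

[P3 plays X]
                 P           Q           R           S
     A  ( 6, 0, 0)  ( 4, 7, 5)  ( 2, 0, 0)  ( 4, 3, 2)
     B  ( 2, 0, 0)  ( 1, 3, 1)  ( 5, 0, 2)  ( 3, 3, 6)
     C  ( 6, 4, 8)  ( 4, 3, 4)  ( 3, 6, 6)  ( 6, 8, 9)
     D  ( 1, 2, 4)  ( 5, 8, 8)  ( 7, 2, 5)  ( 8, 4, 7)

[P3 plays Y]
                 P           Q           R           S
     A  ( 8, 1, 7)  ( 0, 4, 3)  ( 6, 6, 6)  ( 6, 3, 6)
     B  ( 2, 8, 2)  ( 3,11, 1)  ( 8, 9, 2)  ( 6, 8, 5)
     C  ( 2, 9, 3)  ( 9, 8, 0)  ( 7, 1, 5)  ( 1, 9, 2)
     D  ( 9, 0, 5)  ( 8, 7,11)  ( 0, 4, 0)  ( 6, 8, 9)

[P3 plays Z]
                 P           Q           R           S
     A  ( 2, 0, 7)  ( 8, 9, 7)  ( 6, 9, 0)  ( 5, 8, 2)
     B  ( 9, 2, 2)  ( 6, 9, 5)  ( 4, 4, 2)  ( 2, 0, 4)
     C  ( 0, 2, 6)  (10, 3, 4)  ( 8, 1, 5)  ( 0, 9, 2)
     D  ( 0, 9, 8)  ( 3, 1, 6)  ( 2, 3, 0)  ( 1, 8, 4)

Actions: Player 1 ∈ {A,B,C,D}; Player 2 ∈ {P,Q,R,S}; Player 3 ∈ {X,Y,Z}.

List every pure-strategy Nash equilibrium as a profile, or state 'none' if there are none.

(A,P,X): not NE [P2→Q gives 7>0; P3→Z gives 7>0]
(A,P,Y): not NE [P1→D gives 9>8; P2→R gives 6>1]
(A,P,Z): not NE [P1→B gives 9>2; P2→R gives 9>0]
(A,Q,X): not NE [P1→D gives 5>4; P3→Z gives 7>5]
(A,Q,Y): not NE [P1→C gives 9>0; P2→R gives 6>4; P3→Z gives 7>3]
(A,Q,Z): not NE [P1→C gives 10>8]
(A,R,X): not NE [P1→D gives 7>2; P2→Q gives 7>0; P3→Y gives 6>0]
(A,R,Y): not NE [P1→B gives 8>6]
(A,R,Z): not NE [P1→C gives 8>6; P3→Y gives 6>0]
(A,S,X): not NE [P1→D gives 8>4; P2→Q gives 7>3; P3→Y gives 6>2]
(A,S,Y): not NE [P2→R gives 6>3]
(A,S,Z): not NE [P2→R gives 9>8; P3→Y gives 6>2]
(B,P,X): not NE [P1→C gives 6>2; P2→S gives 3>0; P3→Z gives 2>0]
(B,P,Y): not NE [P1→D gives 9>2; P2→Q gives 11>8]
(B,P,Z): not NE [P2→Q gives 9>2]
(B,Q,X): not NE [P1→D gives 5>1; P3→Z gives 5>1]
(B,Q,Y): not NE [P1→C gives 9>3; P3→Z gives 5>1]
(B,Q,Z): not NE [P1→C gives 10>6]
(B,R,X): not NE [P1→D gives 7>5; P2→S gives 3>0]
(B,R,Y): not NE [P2→Q gives 11>9]
(B,R,Z): not NE [P1→C gives 8>4; P2→Q gives 9>4]
(B,S,X): not NE [P1→D gives 8>3]
(B,S,Y): not NE [P2→Q gives 11>8; P3→X gives 6>5]
(B,S,Z): not NE [P1→A gives 5>2; P2→Q gives 9>0; P3→X gives 6>4]
(C,P,X): not NE [P2→S gives 8>4]
(C,P,Y): not NE [P1→D gives 9>2; P3→X gives 8>3]
(C,P,Z): not NE [P1→B gives 9>0; P2→S gives 9>2; P3→X gives 8>6]
(C,Q,X): not NE [P1→D gives 5>4; P2→S gives 8>3]
(C,Q,Y): not NE [P2→S gives 9>8; P3→Z gives 4>0]
(C,Q,Z): not NE [P2→S gives 9>3]
(C,R,X): not NE [P1→D gives 7>3; P2→S gives 8>6]
(C,R,Y): not NE [P1→B gives 8>7; P2→S gives 9>1; P3→X gives 6>5]
(C,R,Z): not NE [P2→S gives 9>1; P3→X gives 6>5]
(C,S,X): not NE [P1→D gives 8>6]
(C,S,Y): not NE [P1→D gives 6>1; P3→X gives 9>2]
(C,S,Z): not NE [P1→A gives 5>0; P3→X gives 9>2]
(D,P,X): not NE [P1→C gives 6>1; P2→Q gives 8>2; P3→Z gives 8>4]
(D,P,Y): not NE [P2→S gives 8>0; P3→Z gives 8>5]
(D,P,Z): not NE [P1→B gives 9>0]
(D,Q,X): not NE [P3→Y gives 11>8]
(D,Q,Y): not NE [P1→C gives 9>8; P2→S gives 8>7]
(D,Q,Z): not NE [P1→C gives 10>3; P2→P gives 9>1; P3→Y gives 11>6]
(D,R,X): not NE [P2→Q gives 8>2]
(D,R,Y): not NE [P1→B gives 8>0; P2→S gives 8>4; P3→X gives 5>0]
(D,R,Z): not NE [P1→C gives 8>2; P2→P gives 9>3; P3→X gives 5>0]
(D,S,X): not NE [P2→Q gives 8>4; P3→Y gives 9>7]
(D,S,Y): NE
(D,S,Z): not NE [P1→A gives 5>1; P2→P gives 9>8; P3→Y gives 9>4]

NE set: (D,S,Y)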